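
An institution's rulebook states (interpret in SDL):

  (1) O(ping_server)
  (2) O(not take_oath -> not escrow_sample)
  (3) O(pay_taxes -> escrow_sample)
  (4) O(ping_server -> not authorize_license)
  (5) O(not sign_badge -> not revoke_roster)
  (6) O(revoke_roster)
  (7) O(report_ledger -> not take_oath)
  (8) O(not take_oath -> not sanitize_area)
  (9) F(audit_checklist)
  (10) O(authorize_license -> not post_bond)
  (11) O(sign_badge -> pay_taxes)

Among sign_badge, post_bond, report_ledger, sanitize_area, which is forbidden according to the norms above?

Premise 6 states O(revoke_roster) outright.
The contrapositive of premise 5 (O(not sign_badge -> not revoke_roster)) is O(revoke_roster -> sign_badge), and O(revoke_roster) is already established, so O(sign_badge).
From O(sign_badge) and premise 11, O(sign_badge -> pay_taxes), we obtain O(pay_taxes).
With premise 3, O(pay_taxes -> escrow_sample), the K-axiom yields O(escrow_sample).
Premise 2, O(not take_oath -> not escrow_sample), contraposes to O(escrow_sample -> take_oath); with O(escrow_sample) we get O(take_oath).
Premise 7 is O(report_ledger -> not take_oath); contrapositively O(take_oath -> not report_ledger). Since O(take_oath) holds, K gives O(not report_ledger).
So O(not report_ledger) holds, i.e. report_ledger is forbidden. None of the other listed options is forbidden under the premises.

report_ledger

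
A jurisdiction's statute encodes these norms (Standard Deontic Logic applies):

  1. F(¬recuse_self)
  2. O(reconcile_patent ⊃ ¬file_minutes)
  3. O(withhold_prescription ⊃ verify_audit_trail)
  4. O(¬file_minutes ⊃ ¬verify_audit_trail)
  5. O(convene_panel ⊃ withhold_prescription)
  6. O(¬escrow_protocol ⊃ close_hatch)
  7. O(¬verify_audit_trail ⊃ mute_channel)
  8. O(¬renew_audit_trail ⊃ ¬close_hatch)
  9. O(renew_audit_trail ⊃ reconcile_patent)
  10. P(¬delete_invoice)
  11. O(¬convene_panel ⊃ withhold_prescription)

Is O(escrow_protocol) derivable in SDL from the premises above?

Yes

Premises 11 and 5 are O(¬convene_panel ⊃ withhold_prescription) and O(convene_panel ⊃ withhold_prescription); every ideal world satisfies ¬convene_panel or convene_panel, so in either case withhold_prescription holds — hence O(withhold_prescription).
From O(withhold_prescription) and premise 3, O(withhold_prescription ⊃ verify_audit_trail), we obtain O(verify_audit_trail).
Premise 4 is O(¬file_minutes ⊃ ¬verify_audit_trail); contrapositively O(verify_audit_trail ⊃ file_minutes). Since O(verify_audit_trail) holds, K gives O(file_minutes).
Premise 2, O(reconcile_patent ⊃ ¬file_minutes), contraposes to O(file_minutes ⊃ ¬reconcile_patent); with O(file_minutes) we get O(¬reconcile_patent).
Premise 9 is O(renew_audit_trail ⊃ reconcile_patent); contrapositively O(¬reconcile_patent ⊃ ¬renew_audit_trail). Since O(¬reconcile_patent) holds, K gives O(¬renew_audit_trail).
Applying K to premise 8 (O(¬renew_audit_trail ⊃ ¬close_hatch)) and O(¬renew_audit_trail) yields O(¬close_hatch).
The contrapositive of premise 6 (O(¬escrow_protocol ⊃ close_hatch)) is O(¬close_hatch ⊃ escrow_protocol), and O(¬close_hatch) is already established, so O(escrow_protocol).
Premises 1, 7, 10 do not contribute to this derivation.
So O(escrow_protocol) follows.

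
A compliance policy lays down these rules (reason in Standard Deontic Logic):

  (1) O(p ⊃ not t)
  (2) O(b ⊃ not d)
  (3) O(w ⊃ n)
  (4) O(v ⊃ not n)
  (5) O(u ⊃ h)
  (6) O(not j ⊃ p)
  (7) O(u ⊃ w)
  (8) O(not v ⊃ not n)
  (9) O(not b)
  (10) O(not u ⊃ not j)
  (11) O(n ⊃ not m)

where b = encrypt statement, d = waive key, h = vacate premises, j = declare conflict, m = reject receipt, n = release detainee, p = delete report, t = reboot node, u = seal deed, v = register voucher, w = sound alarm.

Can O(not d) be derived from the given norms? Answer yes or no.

No

Premise 2 is O(b ⊃ not d), but O(b) is not derivable from the premises, so it does not yield O(not d).
No other premise forces O(not d). An ideal world satisfying every premise can still have not d false, so O(not d) is not derivable.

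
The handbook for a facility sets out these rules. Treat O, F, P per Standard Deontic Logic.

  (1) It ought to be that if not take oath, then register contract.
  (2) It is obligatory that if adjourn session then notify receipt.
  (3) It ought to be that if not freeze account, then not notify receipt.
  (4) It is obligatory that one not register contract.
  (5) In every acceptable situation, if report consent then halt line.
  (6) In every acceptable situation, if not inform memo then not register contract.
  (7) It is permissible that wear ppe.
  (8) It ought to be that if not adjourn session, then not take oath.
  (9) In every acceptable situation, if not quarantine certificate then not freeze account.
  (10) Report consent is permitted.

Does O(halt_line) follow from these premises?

No

Premise 5 is O(report_consent → halt_line), but O(report_consent) is not derivable from the premises (the permission P(report_consent) asserts only ¬O(¬report_consent), not O(report_consent)), so it does not yield O(halt_line).
No other premise forces O(halt_line). An ideal world satisfying every premise can still have halt_line false, so O(halt_line) is not derivable.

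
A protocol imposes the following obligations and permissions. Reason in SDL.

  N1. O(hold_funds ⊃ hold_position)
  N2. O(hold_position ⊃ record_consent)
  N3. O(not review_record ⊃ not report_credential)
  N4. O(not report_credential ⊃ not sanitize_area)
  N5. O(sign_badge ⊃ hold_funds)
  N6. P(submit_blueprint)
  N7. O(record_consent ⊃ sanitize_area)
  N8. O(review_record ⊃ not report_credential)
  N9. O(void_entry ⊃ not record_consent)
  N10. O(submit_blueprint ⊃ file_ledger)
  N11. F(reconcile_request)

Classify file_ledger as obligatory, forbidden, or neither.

Premise 10 is O(submit_blueprint ⊃ file_ledger), but O(submit_blueprint) is not derivable from the premises (the permission P(submit_blueprint) asserts only not O(not submit_blueprint), not O(submit_blueprint)), so it does not yield O(file_ledger).
No premise or chain of K-axiom applications forces O(file_ledger), and none forces O(not file_ledger). So file_ledger is neither obligatory nor forbidden under these norms.

Neither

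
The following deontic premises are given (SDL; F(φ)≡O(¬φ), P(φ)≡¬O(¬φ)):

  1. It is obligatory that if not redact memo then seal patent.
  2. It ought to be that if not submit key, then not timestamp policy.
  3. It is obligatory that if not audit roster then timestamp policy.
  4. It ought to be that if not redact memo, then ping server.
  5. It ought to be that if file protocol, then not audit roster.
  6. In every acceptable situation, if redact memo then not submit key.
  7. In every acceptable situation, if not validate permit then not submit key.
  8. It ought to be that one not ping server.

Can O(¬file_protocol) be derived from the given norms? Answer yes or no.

From premise 8 we have O(¬ping_server).
The contrapositive of premise 4 (O(¬redact_memo → ping_server)) is O(¬ping_server → redact_memo), and O(¬ping_server) is already established, so O(redact_memo).
Premise 6 is O(redact_memo → ¬submit_key); since O(redact_memo), deontic closure gives O(¬submit_key).
From O(¬submit_key) and premise 2, O(¬submit_key → ¬timestamp_policy), we obtain O(¬timestamp_policy).
Premise 3, O(¬audit_roster → timestamp_policy), contraposes to O(¬timestamp_policy → audit_roster); with O(¬timestamp_policy) we get O(audit_roster).
The contrapositive of premise 5 (O(file_protocol → ¬audit_roster)) is O(audit_roster → ¬file_protocol), and O(audit_roster) is already established, so O(¬file_protocol).
Premises 1, 7 do not contribute to this derivation.
So O(¬file_protocol) follows.

Yes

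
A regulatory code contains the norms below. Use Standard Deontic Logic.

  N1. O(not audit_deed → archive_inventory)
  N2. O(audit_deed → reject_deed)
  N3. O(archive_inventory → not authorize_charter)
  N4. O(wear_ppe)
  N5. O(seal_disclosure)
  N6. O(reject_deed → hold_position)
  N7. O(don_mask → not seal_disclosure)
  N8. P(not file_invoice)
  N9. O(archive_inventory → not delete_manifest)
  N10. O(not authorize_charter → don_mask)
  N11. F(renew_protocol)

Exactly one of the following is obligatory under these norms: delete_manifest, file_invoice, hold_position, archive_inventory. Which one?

Premise 5 gives O(seal_disclosure).
The contrapositive of premise 7 (O(don_mask → not seal_disclosure)) is O(seal_disclosure → not don_mask), and O(seal_disclosure) is already established, so O(not don_mask).
Premise 10 is O(not authorize_charter → don_mask); contrapositively O(not don_mask → authorize_charter). Since O(not don_mask) holds, K gives O(authorize_charter).
Premise 3 is O(archive_inventory → not authorize_charter); contrapositively O(authorize_charter → not archive_inventory). Since O(authorize_charter) holds, K gives O(not archive_inventory).
Premise 1 is O(not audit_deed → archive_inventory); contrapositively O(not archive_inventory → audit_deed). Since O(not archive_inventory) holds, K gives O(audit_deed).
Applying K to premise 2 (O(audit_deed → reject_deed)) and O(audit_deed) yields O(reject_deed).
From O(reject_deed) and premise 6, O(reject_deed → hold_position), we obtain O(hold_position).
So O(hold_position) holds — hold_position is obligatory. None of the other listed options is made obligatory by any chain of premises.

hold_position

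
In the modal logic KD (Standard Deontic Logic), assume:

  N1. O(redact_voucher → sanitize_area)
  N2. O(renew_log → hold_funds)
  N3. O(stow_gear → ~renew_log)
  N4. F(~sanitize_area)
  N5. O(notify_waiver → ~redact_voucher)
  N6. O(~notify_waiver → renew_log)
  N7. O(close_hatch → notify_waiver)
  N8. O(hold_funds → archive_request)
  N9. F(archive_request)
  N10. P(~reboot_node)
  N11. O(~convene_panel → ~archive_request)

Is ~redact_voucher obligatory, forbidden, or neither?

Obligatory

Premise 9 is F(archive_request), i.e. O(~archive_request).
Premise 8 is O(hold_funds → archive_request); contrapositively O(~archive_request → ~hold_funds). Since O(~archive_request) holds, K gives O(~hold_funds).
Premise 2, O(renew_log → hold_funds), contraposes to O(~hold_funds → ~renew_log); with O(~hold_funds) we get O(~renew_log).
Premise 6 is O(~notify_waiver → renew_log); contrapositively O(~renew_log → notify_waiver). Since O(~renew_log) holds, K gives O(notify_waiver).
Premise 5 is O(notify_waiver → ~redact_voucher); since O(notify_waiver), deontic closure gives O(~redact_voucher).
Premises 1, 3, 4, 7, 10, 11 do not contribute to this derivation.
Hence ~redact_voucher is obligatory.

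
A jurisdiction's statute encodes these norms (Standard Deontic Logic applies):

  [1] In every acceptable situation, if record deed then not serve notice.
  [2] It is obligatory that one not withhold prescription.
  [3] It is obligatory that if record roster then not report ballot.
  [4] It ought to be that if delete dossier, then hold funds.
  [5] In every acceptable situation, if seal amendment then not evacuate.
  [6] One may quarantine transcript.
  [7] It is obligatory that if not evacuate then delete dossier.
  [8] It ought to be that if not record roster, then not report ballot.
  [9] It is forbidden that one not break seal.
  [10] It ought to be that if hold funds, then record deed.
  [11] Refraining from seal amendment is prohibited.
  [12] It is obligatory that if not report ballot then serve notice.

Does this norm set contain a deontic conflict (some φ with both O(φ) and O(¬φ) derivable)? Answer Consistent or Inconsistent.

Inconsistent

Premises 3 and 8 are O(record_roster → ¬report_ballot) and O(¬record_roster → ¬report_ballot); every ideal world satisfies record_roster or ¬record_roster, so in either case ¬report_ballot holds — hence O(¬report_ballot).
With premise 12, O(¬report_ballot → serve_notice), the K-axiom yields O(serve_notice).
Premise 1, O(record_deed → ¬serve_notice), contraposes to O(serve_notice → ¬record_deed); with O(serve_notice) we get O(¬record_deed).
Premise 10 is O(hold_funds → record_deed); contrapositively O(¬record_deed → ¬hold_funds). Since O(¬record_deed) holds, K gives O(¬hold_funds).
Premise 4 is O(delete_dossier → hold_funds); contrapositively O(¬hold_funds → ¬delete_dossier). Since O(¬hold_funds) holds, K gives O(¬delete_dossier).
Premise 7, O(¬evacuate → delete_dossier), contraposes to O(¬delete_dossier → evacuate); with O(¬delete_dossier) we get O(evacuate).
Premise 5, O(seal_amendment → ¬evacuate), contraposes to O(evacuate → ¬seal_amendment); with O(evacuate) we get O(¬seal_amendment).
However, F(¬seal_amendment) at premise 11 amounts to O(seal_amendment).
We now have both O(¬seal_amendment) and O(seal_amendment) — seal_amendment is simultaneously obligatory and forbidden, violating the D-axiom.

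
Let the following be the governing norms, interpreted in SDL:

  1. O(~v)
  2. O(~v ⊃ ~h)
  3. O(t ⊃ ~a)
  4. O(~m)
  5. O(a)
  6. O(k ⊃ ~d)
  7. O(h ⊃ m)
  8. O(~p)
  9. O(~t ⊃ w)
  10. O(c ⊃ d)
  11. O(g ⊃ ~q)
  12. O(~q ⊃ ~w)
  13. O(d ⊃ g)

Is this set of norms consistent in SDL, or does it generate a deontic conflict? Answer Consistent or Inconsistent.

Consistent

Premise 7 is O(h ⊃ m), but O(h) is not derivable from the premises, so it does not yield O(m).
So O(m) is not derivable, and the apparent clash with O(~m) does not arise.
A world satisfying every obligation exists (e.g. a=true, c=false, d=false, g=false, h=false, k=false, m=false, p=false, q=true, t=false, v=false, w=true); no atom is both obligatory and forbidden, so the set is consistent.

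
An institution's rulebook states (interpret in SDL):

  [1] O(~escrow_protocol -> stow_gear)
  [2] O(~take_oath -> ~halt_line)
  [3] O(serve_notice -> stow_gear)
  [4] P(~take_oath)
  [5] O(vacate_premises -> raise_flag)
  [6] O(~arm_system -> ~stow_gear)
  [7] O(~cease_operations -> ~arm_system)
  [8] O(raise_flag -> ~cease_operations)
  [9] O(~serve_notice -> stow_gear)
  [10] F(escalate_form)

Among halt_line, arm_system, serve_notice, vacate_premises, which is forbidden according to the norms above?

Premises 3 and 9 are O(serve_notice -> stow_gear) and O(~serve_notice -> stow_gear); every ideal world satisfies serve_notice or ~serve_notice, so in either case stow_gear holds — hence O(stow_gear).
Premise 6 is O(~arm_system -> ~stow_gear); contrapositively O(stow_gear -> arm_system). Since O(stow_gear) holds, K gives O(arm_system).
The contrapositive of premise 7 (O(~cease_operations -> ~arm_system)) is O(arm_system -> cease_operations), and O(arm_system) is already established, so O(cease_operations).
The contrapositive of premise 8 (O(raise_flag -> ~cease_operations)) is O(cease_operations -> ~raise_flag), and O(cease_operations) is already established, so O(~raise_flag).
The contrapositive of premise 5 (O(vacate_premises -> raise_flag)) is O(~raise_flag -> ~vacate_premises), and O(~raise_flag) is already established, so O(~vacate_premises).
So O(~vacate_premises) holds, i.e. vacate_premises is forbidden. None of the other listed options is forbidden under the premises.

vacate_premises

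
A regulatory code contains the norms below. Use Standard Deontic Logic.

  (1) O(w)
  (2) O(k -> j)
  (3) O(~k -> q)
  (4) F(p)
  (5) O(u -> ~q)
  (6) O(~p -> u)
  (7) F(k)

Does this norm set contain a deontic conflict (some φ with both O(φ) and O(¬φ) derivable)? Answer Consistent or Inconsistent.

Inconsistent

Premise 7, F(k), is equivalent to O(~k).
Applying K to premise 3 (O(~k -> q)) and O(~k) yields O(q).
Premise 5 is O(u -> ~q); contrapositively O(q -> ~u). Since O(q) holds, K gives O(~u).
The contrapositive of premise 6 (O(~p -> u)) is O(~u -> p), and O(~u) is already established, so O(p).
Yet premise 4 is F(p), i.e. O(~p).
We now have both O(p) and O(~p) — p is simultaneously obligatory and forbidden, violating the D-axiom.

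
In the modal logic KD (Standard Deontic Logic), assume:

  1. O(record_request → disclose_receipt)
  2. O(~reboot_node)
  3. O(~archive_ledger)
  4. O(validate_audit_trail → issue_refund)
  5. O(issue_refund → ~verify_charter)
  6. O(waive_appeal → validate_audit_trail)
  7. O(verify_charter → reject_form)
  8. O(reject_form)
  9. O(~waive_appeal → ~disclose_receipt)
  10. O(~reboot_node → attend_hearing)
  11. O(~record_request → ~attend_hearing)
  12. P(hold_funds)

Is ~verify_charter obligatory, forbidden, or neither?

Obligatory

Premise 2 gives O(~reboot_node).
From O(~reboot_node) and premise 10, O(~reboot_node → attend_hearing), we obtain O(attend_hearing).
Premise 11 is O(~record_request → ~attend_hearing); contrapositively O(attend_hearing → record_request). Since O(attend_hearing) holds, K gives O(record_request).
Premise 1 is O(record_request → disclose_receipt); since O(record_request), deontic closure gives O(disclose_receipt).
Premise 9, O(~waive_appeal → ~disclose_receipt), contraposes to O(disclose_receipt → waive_appeal); with O(disclose_receipt) we get O(waive_appeal).
From O(waive_appeal) and premise 6, O(waive_appeal → validate_audit_trail), we obtain O(validate_audit_trail).
Premise 4 is O(validate_audit_trail → issue_refund); since O(validate_audit_trail), deontic closure gives O(issue_refund).
With premise 5, O(issue_refund → ~verify_charter), the K-axiom yields O(~verify_charter).
Premises 3, 7, 8, 12 do not contribute to this derivation.
Hence ~verify_charter is obligatory.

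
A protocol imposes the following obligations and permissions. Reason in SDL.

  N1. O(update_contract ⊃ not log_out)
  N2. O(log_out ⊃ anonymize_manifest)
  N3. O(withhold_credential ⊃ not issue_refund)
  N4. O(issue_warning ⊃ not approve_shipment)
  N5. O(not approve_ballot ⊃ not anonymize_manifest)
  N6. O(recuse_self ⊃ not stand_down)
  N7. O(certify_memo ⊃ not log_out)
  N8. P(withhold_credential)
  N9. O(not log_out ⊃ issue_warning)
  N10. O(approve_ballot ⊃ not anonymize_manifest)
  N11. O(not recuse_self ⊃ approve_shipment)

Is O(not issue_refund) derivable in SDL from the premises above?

No

Premise 3 is O(withhold_credential ⊃ not issue_refund), but O(withhold_credential) is not derivable from the premises (the permission P(withhold_credential) asserts only not O(not withhold_credential), not O(withhold_credential)), so it does not yield O(not issue_refund).
No other premise forces O(not issue_refund). An ideal world satisfying every premise can still have not issue_refund false, so O(not issue_refund) is not derivable.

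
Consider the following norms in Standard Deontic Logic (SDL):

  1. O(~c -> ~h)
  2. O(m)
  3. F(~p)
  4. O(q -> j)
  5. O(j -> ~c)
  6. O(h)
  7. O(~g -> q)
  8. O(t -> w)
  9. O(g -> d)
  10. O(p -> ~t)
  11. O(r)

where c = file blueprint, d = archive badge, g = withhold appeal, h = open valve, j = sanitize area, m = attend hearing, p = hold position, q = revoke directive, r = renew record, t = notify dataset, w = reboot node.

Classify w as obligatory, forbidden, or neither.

Premise 8 is O(t -> w), but O(t) is not derivable from the premises, so it does not yield O(w).
No premise or chain of K-axiom applications forces O(w), and none forces O(~w). So w is neither obligatory nor forbidden under these norms.

Neither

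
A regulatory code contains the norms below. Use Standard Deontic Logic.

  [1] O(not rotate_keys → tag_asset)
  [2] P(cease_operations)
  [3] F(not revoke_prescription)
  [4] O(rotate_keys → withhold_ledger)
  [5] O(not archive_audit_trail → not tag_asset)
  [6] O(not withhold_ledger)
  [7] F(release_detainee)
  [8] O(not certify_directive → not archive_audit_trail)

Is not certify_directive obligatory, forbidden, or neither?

Premise 6 states O(not withhold_ledger) outright.
Premise 4 is O(rotate_keys → withhold_ledger); contrapositively O(not withhold_ledger → not rotate_keys). Since O(not withhold_ledger) holds, K gives O(not rotate_keys).
From O(not rotate_keys) and premise 1, O(not rotate_keys → tag_asset), we obtain O(tag_asset).
Premise 5 is O(not archive_audit_trail → not tag_asset); contrapositively O(tag_asset → archive_audit_trail). Since O(tag_asset) holds, K gives O(archive_audit_trail).
The contrapositive of premise 8 (O(not certify_directive → not archive_audit_trail)) is O(archive_audit_trail → certify_directive), and O(archive_audit_trail) is already established, so O(certify_directive).
Premises 2, 3, 7 do not contribute to this derivation.
Thus O(certify_directive), which is F(not certify_directive): not certify_directive is forbidden.

Forbidden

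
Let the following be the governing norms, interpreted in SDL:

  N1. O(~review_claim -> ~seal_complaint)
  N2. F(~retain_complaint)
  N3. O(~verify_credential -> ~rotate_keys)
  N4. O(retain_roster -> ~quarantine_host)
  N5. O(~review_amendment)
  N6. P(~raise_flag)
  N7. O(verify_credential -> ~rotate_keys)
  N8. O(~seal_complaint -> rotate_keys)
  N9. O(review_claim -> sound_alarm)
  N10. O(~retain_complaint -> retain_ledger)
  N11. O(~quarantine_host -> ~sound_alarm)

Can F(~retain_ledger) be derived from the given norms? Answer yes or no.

No

Premise 10 is O(~retain_complaint -> retain_ledger), but O(~retain_complaint) is not derivable from the premises, so it does not yield O(retain_ledger).
No other premise forces O(retain_ledger). An ideal world satisfying every premise can still have ~retain_ledger true, so F(~retain_ledger) is not derivable.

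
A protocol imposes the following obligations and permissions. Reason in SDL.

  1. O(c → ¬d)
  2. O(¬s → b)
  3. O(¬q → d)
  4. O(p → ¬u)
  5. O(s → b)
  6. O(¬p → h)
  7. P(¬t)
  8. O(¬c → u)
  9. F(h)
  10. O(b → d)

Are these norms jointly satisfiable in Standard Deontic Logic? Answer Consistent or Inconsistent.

Inconsistent

Premises 2 and 5 cover both cases: O(¬s → b) and O(s → b). Since ¬s ∨ s is a tautology, O(b) follows.
With premise 10, O(b → d), the K-axiom yields O(d).
Premise 1, O(c → ¬d), contraposes to O(d → ¬c); with O(d) we get O(¬c).
With premise 8, O(¬c → u), the K-axiom yields O(u).
The contrapositive of premise 4 (O(p → ¬u)) is O(u → ¬p), and O(u) is already established, so O(¬p).
Applying K to premise 6 (O(¬p → h)) and O(¬p) yields O(h).
But premise 9, F(h), means O(¬h).
We now have both O(h) and O(¬h) — h is simultaneously obligatory and forbidden, violating the D-axiom.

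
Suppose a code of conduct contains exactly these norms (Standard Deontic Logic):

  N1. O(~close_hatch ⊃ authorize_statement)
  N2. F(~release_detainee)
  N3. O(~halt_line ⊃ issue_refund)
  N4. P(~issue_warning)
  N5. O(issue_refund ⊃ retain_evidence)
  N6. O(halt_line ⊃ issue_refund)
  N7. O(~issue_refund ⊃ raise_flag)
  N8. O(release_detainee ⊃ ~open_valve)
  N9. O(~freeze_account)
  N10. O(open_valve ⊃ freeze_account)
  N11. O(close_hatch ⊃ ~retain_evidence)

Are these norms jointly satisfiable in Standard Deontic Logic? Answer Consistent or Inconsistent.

Consistent

Premise 10 is O(open_valve ⊃ freeze_account), but O(open_valve) is not derivable from the premises, so it does not yield O(freeze_account).
So O(freeze_account) is not derivable, and the apparent clash with O(~freeze_account) does not arise.
A world satisfying every obligation exists (e.g. authorize_statement=true, close_hatch=false, freeze_account=false, halt_line=false, issue_refund=true, issue_warning=false, open_valve=false, raise_flag=false, release_detainee=true, retain_evidence=true); no atom is both obligatory and forbidden, so the set is consistent.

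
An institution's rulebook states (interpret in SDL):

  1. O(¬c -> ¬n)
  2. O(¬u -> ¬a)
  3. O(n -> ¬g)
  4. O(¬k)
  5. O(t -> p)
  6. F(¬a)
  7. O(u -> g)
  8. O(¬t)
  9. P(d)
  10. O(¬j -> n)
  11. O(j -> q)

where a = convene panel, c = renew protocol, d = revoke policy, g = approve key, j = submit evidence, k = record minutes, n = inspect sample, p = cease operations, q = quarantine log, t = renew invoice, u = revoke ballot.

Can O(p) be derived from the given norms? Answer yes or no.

Premise 5 is O(t -> p), but O(t) is not derivable from the premises, so it does not yield O(p).
No other premise forces O(p). An ideal world satisfying every premise can still have p false, so O(p) is not derivable.

No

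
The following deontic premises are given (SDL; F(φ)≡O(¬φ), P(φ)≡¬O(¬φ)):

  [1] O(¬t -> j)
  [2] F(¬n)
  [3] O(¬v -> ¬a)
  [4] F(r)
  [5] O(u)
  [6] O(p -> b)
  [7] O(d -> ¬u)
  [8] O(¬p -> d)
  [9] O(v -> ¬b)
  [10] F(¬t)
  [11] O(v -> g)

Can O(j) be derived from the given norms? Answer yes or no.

Premise 1 is O(¬t -> j), but O(¬t) is not derivable from the premises, so it does not yield O(j).
No other premise forces O(j). An ideal world satisfying every premise can still have j false, so O(j) is not derivable.

No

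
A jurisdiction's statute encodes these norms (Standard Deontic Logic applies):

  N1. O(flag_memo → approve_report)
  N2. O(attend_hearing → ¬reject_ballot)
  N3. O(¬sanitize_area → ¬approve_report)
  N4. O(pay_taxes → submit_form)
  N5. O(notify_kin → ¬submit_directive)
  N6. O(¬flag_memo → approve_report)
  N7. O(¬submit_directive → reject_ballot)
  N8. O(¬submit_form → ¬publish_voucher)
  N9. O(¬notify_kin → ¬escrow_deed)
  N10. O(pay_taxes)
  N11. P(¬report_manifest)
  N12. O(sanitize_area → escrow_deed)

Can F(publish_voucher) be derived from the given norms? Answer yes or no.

Premise 8 is O(¬submit_form → ¬publish_voucher), but O(¬submit_form) is not derivable from the premises, so it does not yield O(¬publish_voucher).
No other premise forces O(¬publish_voucher). An ideal world satisfying every premise can still have publish_voucher true, so F(publish_voucher) is not derivable.

No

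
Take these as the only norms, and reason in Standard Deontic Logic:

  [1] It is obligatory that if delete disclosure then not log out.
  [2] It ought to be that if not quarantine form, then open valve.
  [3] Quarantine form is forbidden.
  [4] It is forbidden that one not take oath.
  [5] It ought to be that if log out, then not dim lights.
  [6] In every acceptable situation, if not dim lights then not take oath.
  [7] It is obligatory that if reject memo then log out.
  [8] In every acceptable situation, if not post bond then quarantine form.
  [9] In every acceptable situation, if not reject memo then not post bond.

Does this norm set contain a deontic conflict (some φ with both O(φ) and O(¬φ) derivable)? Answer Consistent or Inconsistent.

Inconsistent

F(¬take_oath) at premise 4 means O(take_oath).
The contrapositive of premise 6 (O(¬dim_lights → ¬take_oath)) is O(take_oath → dim_lights), and O(take_oath) is already established, so O(dim_lights).
The contrapositive of premise 5 (O(log_out → ¬dim_lights)) is O(dim_lights → ¬log_out), and O(dim_lights) is already established, so O(¬log_out).
Premise 7, O(reject_memo → log_out), contraposes to O(¬log_out → ¬reject_memo); with O(¬log_out) we get O(¬reject_memo).
With premise 9, O(¬reject_memo → ¬post_bond), the K-axiom yields O(¬post_bond).
Premise 8 is O(¬post_bond → quarantine_form); since O(¬post_bond), deontic closure gives O(quarantine_form).
Yet premise 3 is F(quarantine_form), i.e. O(¬quarantine_form).
We now have both O(quarantine_form) and O(¬quarantine_form) — quarantine_form is simultaneously obligatory and forbidden, violating the D-axiom.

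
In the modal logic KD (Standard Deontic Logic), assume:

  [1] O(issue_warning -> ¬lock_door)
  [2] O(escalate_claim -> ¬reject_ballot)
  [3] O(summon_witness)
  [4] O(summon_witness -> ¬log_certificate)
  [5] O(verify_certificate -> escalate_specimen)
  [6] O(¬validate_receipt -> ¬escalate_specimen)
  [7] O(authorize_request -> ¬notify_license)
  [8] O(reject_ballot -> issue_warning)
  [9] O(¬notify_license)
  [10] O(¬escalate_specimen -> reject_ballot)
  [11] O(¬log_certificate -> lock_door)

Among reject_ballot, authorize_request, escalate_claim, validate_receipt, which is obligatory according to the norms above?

validate_receipt

From premise 3 we have O(summon_witness).
Applying K to premise 4 (O(summon_witness -> ¬log_certificate)) and O(summon_witness) yields O(¬log_certificate).
From O(¬log_certificate) and premise 11, O(¬log_certificate -> lock_door), we obtain O(lock_door).
Premise 1 is O(issue_warning -> ¬lock_door); contrapositively O(lock_door -> ¬issue_warning). Since O(lock_door) holds, K gives O(¬issue_warning).
Premise 8, O(reject_ballot -> issue_warning), contraposes to O(¬issue_warning -> ¬reject_ballot); with O(¬issue_warning) we get O(¬reject_ballot).
Premise 10 is O(¬escalate_specimen -> reject_ballot); contrapositively O(¬reject_ballot -> escalate_specimen). Since O(¬reject_ballot) holds, K gives O(escalate_specimen).
Premise 6, O(¬validate_receipt -> ¬escalate_specimen), contraposes to O(escalate_specimen -> validate_receipt); with O(escalate_specimen) we get O(validate_receipt).
So O(validate_receipt) holds — validate_receipt is obligatory. None of the other listed options is made obligatory by any chain of premises.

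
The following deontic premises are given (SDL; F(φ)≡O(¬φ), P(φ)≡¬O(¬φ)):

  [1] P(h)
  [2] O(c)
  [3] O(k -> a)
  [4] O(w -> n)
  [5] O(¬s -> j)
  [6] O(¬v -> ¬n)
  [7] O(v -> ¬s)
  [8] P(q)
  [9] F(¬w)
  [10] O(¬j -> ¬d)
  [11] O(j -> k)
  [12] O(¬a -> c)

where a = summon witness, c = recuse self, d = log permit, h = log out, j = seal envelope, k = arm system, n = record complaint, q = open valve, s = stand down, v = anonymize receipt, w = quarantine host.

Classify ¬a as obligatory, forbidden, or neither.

F(¬w) at premise 9 means O(w).
With premise 4, O(w -> n), the K-axiom yields O(n).
The contrapositive of premise 6 (O(¬v -> ¬n)) is O(n -> v), and O(n) is already established, so O(v).
Premise 7 is O(v -> ¬s); since O(v), deontic closure gives O(¬s).
Premise 5 is O(¬s -> j); since O(¬s), deontic closure gives O(j).
With premise 11, O(j -> k), the K-axiom yields O(k).
Applying K to premise 3 (O(k -> a)) and O(k) yields O(a).
Premises 1, 2, 8, 10, 12 do not contribute to this derivation.
Thus O(a), which is F(¬a): ¬a is forbidden.

Forbidden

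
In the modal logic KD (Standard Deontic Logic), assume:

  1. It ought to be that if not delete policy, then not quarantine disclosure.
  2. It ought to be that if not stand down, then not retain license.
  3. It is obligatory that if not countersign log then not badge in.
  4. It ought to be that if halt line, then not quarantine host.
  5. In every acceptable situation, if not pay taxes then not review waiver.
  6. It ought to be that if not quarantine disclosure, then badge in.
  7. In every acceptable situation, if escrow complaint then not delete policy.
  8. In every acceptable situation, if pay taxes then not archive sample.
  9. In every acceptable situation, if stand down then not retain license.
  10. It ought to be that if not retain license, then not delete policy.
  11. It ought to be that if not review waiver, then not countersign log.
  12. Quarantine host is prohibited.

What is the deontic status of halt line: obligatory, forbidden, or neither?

Neither

Premise 4 is O(halt_line → ¬quarantine_host); even if O(¬quarantine_host) held, inferring O(halt_line) would be affirming the consequent — invalid.
No premise or chain of K-axiom applications forces O(halt_line), and none forces O(¬halt_line). So halt_line is neither obligatory nor forbidden under these norms.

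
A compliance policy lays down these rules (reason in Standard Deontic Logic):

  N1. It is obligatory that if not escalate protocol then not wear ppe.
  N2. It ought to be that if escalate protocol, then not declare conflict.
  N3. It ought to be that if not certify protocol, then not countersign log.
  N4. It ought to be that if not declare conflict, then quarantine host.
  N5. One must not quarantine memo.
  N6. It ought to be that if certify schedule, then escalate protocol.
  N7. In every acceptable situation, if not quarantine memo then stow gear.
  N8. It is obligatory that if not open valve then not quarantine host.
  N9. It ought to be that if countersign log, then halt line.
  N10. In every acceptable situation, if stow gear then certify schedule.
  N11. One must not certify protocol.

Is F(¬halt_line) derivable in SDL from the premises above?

Premise 9 is O(countersign_log → halt_line), but O(countersign_log) is not derivable from the premises, so it does not yield O(halt_line).
No other premise forces O(halt_line). An ideal world satisfying every premise can still have ¬halt_line true, so F(¬halt_line) is not derivable.

No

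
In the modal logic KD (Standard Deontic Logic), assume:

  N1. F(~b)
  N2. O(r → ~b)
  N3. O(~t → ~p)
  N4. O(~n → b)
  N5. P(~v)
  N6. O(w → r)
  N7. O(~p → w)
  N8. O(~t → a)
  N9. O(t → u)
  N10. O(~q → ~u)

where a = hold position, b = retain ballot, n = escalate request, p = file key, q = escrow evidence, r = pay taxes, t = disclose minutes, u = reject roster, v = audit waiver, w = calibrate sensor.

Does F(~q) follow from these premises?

Yes

Premise 1 is F(~b), i.e. O(b).
Premise 2, O(r → ~b), contraposes to O(b → ~r); with O(b) we get O(~r).
Premise 6 is O(w → r); contrapositively O(~r → ~w). Since O(~r) holds, K gives O(~w).
The contrapositive of premise 7 (O(~p → w)) is O(~w → p), and O(~w) is already established, so O(p).
Premise 3 is O(~t → ~p); contrapositively O(p → t). Since O(p) holds, K gives O(t).
From O(t) and premise 9, O(t → u), we obtain O(u).
The contrapositive of premise 10 (O(~q → ~u)) is O(u → q), and O(u) is already established, so O(q).
Premises 4, 5, 8 do not contribute to this derivation.
So O(q) holds, i.e. F(~q). The claim follows.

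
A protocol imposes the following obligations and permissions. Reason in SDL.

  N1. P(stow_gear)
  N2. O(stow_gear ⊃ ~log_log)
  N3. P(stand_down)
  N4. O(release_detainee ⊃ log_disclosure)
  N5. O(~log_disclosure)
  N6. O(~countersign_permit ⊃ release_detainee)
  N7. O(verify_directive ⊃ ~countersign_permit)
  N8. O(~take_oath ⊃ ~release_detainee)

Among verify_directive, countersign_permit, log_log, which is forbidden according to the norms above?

verify_directive

From premise 5 we have O(~log_disclosure).
The contrapositive of premise 4 (O(release_detainee ⊃ log_disclosure)) is O(~log_disclosure ⊃ ~release_detainee), and O(~log_disclosure) is already established, so O(~release_detainee).
Premise 6, O(~countersign_permit ⊃ release_detainee), contraposes to O(~release_detainee ⊃ countersign_permit); with O(~release_detainee) we get O(countersign_permit).
Premise 7, O(verify_directive ⊃ ~countersign_permit), contraposes to O(countersign_permit ⊃ ~verify_directive); with O(countersign_permit) we get O(~verify_directive).
So O(~verify_directive) holds, i.e. verify_directive is forbidden. None of the other listed options is forbidden under the premises.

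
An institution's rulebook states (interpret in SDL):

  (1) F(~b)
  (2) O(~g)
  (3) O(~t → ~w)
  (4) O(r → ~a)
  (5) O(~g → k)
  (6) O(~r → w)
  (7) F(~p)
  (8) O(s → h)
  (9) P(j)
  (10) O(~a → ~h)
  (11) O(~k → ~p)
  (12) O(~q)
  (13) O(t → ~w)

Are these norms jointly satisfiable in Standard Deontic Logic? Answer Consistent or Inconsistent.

Consistent

Premise 11 is O(~k → ~p), but O(~k) is not derivable from the premises, so it does not yield O(~p).
So O(~p) is not derivable, and the apparent clash with O(p) does not arise.
A world satisfying every obligation exists (e.g. a=false, b=true, g=false, h=false, j=false, k=true, p=true, q=false, r=true, s=false, t=false, w=false); no atom is both obligatory and forbidden, so the set is consistent.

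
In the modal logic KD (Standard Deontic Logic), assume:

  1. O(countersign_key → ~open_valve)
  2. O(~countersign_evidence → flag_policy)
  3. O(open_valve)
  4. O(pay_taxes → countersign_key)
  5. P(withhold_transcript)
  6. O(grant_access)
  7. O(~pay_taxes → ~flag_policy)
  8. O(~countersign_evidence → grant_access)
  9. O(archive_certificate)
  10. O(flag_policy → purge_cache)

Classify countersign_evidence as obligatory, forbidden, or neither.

Obligatory

Premise 3 states O(open_valve) outright.
Premise 1 is O(countersign_key → ~open_valve); contrapositively O(open_valve → ~countersign_key). Since O(open_valve) holds, K gives O(~countersign_key).
Premise 4 is O(pay_taxes → countersign_key); contrapositively O(~countersign_key → ~pay_taxes). Since O(~countersign_key) holds, K gives O(~pay_taxes).
With premise 7, O(~pay_taxes → ~flag_policy), the K-axiom yields O(~flag_policy).
The contrapositive of premise 2 (O(~countersign_evidence → flag_policy)) is O(~flag_policy → countersign_evidence), and O(~flag_policy) is already established, so O(countersign_evidence).
Premises 5, 6, 8, 9, 10 do not contribute to this derivation.
Hence countersign_evidence is obligatory.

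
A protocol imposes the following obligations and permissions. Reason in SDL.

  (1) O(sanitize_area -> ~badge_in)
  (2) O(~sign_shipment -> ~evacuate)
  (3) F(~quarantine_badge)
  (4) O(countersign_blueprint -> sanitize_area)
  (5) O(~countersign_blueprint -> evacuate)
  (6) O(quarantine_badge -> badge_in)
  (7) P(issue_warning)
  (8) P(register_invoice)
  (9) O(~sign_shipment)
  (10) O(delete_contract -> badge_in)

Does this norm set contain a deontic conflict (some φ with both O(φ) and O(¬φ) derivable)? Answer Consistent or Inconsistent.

F(~quarantine_badge) at premise 3 means O(quarantine_badge).
Applying K to premise 6 (O(quarantine_badge -> badge_in)) and O(quarantine_badge) yields O(badge_in).
The contrapositive of premise 1 (O(sanitize_area -> ~badge_in)) is O(badge_in -> ~sanitize_area), and O(badge_in) is already established, so O(~sanitize_area).
Premise 4, O(countersign_blueprint -> sanitize_area), contraposes to O(~sanitize_area -> ~countersign_blueprint); with O(~sanitize_area) we get O(~countersign_blueprint).
From O(~countersign_blueprint) and premise 5, O(~countersign_blueprint -> evacuate), we obtain O(evacuate).
Premise 2 is O(~sign_shipment -> ~evacuate); contrapositively O(evacuate -> sign_shipment). Since O(evacuate) holds, K gives O(sign_shipment).
But premise 9 directly asserts O(~sign_shipment).
We now have both O(sign_shipment) and O(~sign_shipment) — sign_shipment is simultaneously obligatory and forbidden, violating the D-axiom.

Inconsistent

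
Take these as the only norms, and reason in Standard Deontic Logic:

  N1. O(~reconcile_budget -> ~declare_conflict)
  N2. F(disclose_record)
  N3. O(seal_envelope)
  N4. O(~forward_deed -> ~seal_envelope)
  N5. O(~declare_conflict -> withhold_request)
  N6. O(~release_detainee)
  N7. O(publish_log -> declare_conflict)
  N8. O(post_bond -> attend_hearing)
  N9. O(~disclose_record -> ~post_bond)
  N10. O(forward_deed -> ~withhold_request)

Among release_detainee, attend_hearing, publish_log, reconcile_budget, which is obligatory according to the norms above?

Premise 3 gives O(seal_envelope).
The contrapositive of premise 4 (O(~forward_deed -> ~seal_envelope)) is O(seal_envelope -> forward_deed), and O(seal_envelope) is already established, so O(forward_deed).
With premise 10, O(forward_deed -> ~withhold_request), the K-axiom yields O(~withhold_request).
The contrapositive of premise 5 (O(~declare_conflict -> withhold_request)) is O(~withhold_request -> declare_conflict), and O(~withhold_request) is already established, so O(declare_conflict).
Premise 1, O(~reconcile_budget -> ~declare_conflict), contraposes to O(declare_conflict -> reconcile_budget); with O(declare_conflict) we get O(reconcile_budget).
So O(reconcile_budget) holds — reconcile_budget is obligatory. None of the other listed options is made obligatory by any chain of premises.

reconcile_budget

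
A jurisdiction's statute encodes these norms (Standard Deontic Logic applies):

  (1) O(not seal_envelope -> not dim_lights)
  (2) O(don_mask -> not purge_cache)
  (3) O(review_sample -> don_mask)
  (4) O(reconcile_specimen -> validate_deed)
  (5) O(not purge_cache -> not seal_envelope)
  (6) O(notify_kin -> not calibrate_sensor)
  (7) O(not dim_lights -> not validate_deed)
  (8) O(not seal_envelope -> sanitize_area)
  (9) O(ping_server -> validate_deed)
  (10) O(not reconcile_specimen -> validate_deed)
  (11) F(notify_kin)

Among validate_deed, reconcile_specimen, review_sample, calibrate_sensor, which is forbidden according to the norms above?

review_sample

Premises 10 and 4 are O(not reconcile_specimen -> validate_deed) and O(reconcile_specimen -> validate_deed); every ideal world satisfies not reconcile_specimen or reconcile_specimen, so in either case validate_deed holds — hence O(validate_deed).
The contrapositive of premise 7 (O(not dim_lights -> not validate_deed)) is O(validate_deed -> dim_lights), and O(validate_deed) is already established, so O(dim_lights).
Premise 1, O(not seal_envelope -> not dim_lights), contraposes to O(dim_lights -> seal_envelope); with O(dim_lights) we get O(seal_envelope).
The contrapositive of premise 5 (O(not purge_cache -> not seal_envelope)) is O(seal_envelope -> purge_cache), and O(seal_envelope) is already established, so O(purge_cache).
Premise 2 is O(don_mask -> not purge_cache); contrapositively O(purge_cache -> not don_mask). Since O(purge_cache) holds, K gives O(not don_mask).
The contrapositive of premise 3 (O(review_sample -> don_mask)) is O(not don_mask -> not review_sample), and O(not don_mask) is already established, so O(not review_sample).
So O(not review_sample) holds, i.e. review_sample is forbidden. None of the other listed options is forbidden under the premises.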